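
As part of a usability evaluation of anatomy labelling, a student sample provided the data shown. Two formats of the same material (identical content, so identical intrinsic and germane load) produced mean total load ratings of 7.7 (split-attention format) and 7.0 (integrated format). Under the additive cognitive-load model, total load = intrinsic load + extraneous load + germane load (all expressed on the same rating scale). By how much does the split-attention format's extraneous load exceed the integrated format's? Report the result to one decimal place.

Intrinsic and germane load are equal across formats, so the difference in total load equals the difference in extraneous load.
Extraneous-load difference = 7.7 − 7.0 = 0.7.

0.7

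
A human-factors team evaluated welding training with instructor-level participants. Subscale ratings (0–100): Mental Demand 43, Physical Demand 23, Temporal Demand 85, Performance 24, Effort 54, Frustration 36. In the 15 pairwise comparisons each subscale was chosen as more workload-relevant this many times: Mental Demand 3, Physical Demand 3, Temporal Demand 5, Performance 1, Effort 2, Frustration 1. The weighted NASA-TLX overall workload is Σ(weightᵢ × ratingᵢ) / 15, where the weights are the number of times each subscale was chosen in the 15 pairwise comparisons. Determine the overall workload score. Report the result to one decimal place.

52.7

The tallies are the weights (they sum to 15).
Weighted sum = 3·43 + 3·23 + 5·85 + 1·24 + 2·54 + 1·36
            = 129 + 69 + 425 + 24 + 108 + 36 = 791.
Overall workload = 791 / 15 = 52.7333 ≈ 52.7.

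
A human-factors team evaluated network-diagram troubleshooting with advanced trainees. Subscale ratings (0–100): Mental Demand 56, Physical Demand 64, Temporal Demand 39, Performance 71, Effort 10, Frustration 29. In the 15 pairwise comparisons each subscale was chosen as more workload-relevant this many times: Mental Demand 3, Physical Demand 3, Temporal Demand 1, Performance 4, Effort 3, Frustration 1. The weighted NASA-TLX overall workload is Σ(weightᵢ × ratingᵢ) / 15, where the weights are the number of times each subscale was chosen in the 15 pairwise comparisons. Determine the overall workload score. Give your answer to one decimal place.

The tallies are the weights (they sum to 15).
Weighted sum = 3·56 + 3·64 + 1·39 + 4·71 + 3·10 + 1·29
            = 168 + 192 + 39 + 284 + 30 + 29 = 742.
Overall workload = 742 / 15 = 49.4667 ≈ 49.5.

49.5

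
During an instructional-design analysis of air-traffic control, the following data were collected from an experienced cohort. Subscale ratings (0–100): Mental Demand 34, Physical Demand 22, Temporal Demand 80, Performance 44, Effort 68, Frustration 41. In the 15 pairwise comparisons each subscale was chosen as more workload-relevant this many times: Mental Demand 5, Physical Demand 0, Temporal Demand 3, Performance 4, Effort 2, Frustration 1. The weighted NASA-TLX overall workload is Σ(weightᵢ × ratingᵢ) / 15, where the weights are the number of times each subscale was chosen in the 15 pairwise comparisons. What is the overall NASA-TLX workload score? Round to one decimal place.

The tallies are the weights (they sum to 15).
Weighted sum = 5·34 + 0·22 + 3·80 + 4·44 + 2·68 + 1·41
            = 170 + 0 + 240 + 176 + 136 + 41 = 763.
Overall workload = 763 / 15 = 50.8667 ≈ 50.9.

50.9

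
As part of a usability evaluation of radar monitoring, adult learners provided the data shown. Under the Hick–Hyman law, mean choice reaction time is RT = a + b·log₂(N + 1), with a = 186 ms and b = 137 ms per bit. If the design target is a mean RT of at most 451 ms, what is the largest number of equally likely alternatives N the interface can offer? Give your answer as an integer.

2

Set 186 + 137·log₂(N + 1) ≤ 451.
log₂(N + 1) ≤ (451 − 186) / 137 = 1.9343.
N + 1 ≤ 2^1.9343 = 3.8219.
N ≤ 2.8219, so the largest integer N is 2.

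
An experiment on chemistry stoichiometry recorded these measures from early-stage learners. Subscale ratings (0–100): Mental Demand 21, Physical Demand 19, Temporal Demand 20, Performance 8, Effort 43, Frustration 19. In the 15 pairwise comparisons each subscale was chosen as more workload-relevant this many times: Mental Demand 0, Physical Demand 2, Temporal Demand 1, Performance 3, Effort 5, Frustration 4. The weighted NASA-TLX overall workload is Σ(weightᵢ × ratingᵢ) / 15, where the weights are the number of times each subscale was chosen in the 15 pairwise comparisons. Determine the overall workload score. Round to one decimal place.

24.9

The tallies are the weights (they sum to 15).
Weighted sum = 0·21 + 2·19 + 1·20 + 3·8 + 5·43 + 4·19
            = 0 + 38 + 20 + 24 + 215 + 76 = 373.
Overall workload = 373 / 15 = 24.8667 ≈ 24.9.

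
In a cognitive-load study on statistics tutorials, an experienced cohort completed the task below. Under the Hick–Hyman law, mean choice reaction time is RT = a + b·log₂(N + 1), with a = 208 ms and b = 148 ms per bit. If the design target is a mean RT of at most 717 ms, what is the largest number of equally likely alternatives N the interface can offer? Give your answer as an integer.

9

Set 208 + 148·log₂(N + 1) ≤ 717.
log₂(N + 1) ≤ (717 − 208) / 148 = 3.4392.
N + 1 ≤ 2^3.4392 = 10.8468.
N ≤ 9.8468, so the largest integer N is 9.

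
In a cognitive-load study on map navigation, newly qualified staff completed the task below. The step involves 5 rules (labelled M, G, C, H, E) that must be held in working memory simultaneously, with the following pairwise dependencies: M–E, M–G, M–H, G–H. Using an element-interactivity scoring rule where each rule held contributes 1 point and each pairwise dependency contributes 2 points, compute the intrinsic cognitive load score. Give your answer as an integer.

Count of rules held simultaneously: 5.
Count of pairwise dependencies listed: 4.
Element contribution: 5 × 1 = 5.
Interaction contribution: 4 × 2 = 8.
Intrinsic load = 5 + 8 = 13.

13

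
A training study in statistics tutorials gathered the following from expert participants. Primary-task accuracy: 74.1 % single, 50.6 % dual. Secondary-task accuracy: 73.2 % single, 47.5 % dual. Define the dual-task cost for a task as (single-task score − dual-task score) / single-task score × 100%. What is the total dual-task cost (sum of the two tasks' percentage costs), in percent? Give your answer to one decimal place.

Primary cost = (74.1 − 50.6) / 74.1 × 100% = 31.7139%.
Secondary cost = (73.2 − 47.5) / 73.2 × 100% = 35.1093%.
Total = 31.7139% + 35.1093% = 66.8232% ≈ 66.8%.

66.8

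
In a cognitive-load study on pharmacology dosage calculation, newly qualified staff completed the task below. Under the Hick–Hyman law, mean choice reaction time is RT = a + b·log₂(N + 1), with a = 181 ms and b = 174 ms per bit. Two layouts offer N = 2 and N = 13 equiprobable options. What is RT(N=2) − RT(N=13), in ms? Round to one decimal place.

RT(2) = 181 + 174·log₂(3) = 181 + 174·1.5850 = 456.7900 ms.
RT(13) = 181 + 174·log₂(14) = 181 + 174·3.8074 = 843.4876 ms.
Difference = 456.7900 − 843.4876 = -386.6976 ≈ -386.7 ms.

-386.7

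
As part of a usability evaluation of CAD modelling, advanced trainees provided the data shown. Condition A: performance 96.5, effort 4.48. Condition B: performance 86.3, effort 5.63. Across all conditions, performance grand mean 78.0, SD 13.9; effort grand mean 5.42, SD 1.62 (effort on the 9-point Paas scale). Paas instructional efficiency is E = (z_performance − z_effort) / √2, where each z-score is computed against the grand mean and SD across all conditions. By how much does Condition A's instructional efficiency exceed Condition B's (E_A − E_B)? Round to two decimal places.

Condition A: z_P = (96.5 − 78.0)/13.9 = 1.3309; z_E = (4.48 − 5.42)/1.62 = -0.5802; E_A = (1.3309 − (-0.5802))/√2 = 1.3514.
Condition B: z_P = (86.3 − 78.0)/13.9 = 0.5971; z_E = (5.63 − 5.42)/1.62 = 0.1296; E_B = (0.5971 − 0.1296)/√2 = 0.3306.
E_A − E_B = 1.3514 − 0.3306 = 1.0208 ≈ 1.02.

1.02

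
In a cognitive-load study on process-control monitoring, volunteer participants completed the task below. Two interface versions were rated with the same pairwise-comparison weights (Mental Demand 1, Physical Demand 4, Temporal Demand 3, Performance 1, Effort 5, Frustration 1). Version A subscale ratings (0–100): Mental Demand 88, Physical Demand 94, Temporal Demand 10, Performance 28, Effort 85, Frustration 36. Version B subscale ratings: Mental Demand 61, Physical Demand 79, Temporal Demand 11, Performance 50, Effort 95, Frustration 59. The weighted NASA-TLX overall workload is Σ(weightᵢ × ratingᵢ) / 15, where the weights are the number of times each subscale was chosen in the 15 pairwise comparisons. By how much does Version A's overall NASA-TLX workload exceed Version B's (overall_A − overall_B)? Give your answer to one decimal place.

Version A weighted sum = 1·88 + 4·94 + 3·10 + 1·28 + 5·85 + 1·36 = 88 + 376 + 30 + 28 + 425 + 36 = 983; overall_A = 983/15 = 65.5333.
Version B weighted sum = 1·61 + 4·79 + 3·11 + 1·50 + 5·95 + 1·59 = 61 + 316 + 33 + 50 + 475 + 59 = 994; overall_B = 994/15 = 66.2667.
Difference = 65.5333 − 66.2667 = -0.7334 ≈ -0.7.

-0.7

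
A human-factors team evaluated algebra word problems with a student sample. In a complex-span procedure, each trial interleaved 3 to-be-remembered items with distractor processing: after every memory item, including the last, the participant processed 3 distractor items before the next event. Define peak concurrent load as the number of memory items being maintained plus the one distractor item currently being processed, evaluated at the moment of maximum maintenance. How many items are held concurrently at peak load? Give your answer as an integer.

4

Maintenance is greatest during the distractor(s) after memory item 3: all 3 memory items are being held.
One distractor item is concurrently being processed.
Peak concurrent load = 3 + 1 = 4 items.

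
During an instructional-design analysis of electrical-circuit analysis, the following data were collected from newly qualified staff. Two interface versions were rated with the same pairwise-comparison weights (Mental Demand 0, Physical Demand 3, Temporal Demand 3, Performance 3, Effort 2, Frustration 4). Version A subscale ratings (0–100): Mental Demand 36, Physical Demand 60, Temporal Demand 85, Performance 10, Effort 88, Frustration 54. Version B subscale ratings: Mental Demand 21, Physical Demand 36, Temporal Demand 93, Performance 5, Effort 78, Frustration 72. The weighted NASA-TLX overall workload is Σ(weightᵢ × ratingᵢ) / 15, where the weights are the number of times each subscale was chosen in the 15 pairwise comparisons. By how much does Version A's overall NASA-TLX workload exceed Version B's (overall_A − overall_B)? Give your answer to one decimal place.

Version A weighted sum = 0·36 + 3·60 + 3·85 + 3·10 + 2·88 + 4·54 = 0 + 180 + 255 + 30 + 176 + 216 = 857; overall_A = 857/15 = 57.1333.
Version B weighted sum = 0·21 + 3·36 + 3·93 + 3·5 + 2·78 + 4·72 = 0 + 108 + 279 + 15 + 156 + 288 = 846; overall_B = 846/15 = 56.4000.
Difference = 57.1333 − 56.4000 = 0.7333 ≈ 0.7.

0.7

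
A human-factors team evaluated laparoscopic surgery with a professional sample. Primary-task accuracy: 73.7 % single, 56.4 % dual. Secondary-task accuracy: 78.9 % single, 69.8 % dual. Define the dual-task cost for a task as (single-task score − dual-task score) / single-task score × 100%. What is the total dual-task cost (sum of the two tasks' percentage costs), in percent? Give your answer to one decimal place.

35.0

Primary cost = (73.7 − 56.4) / 73.7 × 100% = 23.4735%.
Secondary cost = (78.9 − 69.8) / 78.9 × 100% = 11.5336%.
Total = 23.4735% + 11.5336% = 35.0071% ≈ 35.0%.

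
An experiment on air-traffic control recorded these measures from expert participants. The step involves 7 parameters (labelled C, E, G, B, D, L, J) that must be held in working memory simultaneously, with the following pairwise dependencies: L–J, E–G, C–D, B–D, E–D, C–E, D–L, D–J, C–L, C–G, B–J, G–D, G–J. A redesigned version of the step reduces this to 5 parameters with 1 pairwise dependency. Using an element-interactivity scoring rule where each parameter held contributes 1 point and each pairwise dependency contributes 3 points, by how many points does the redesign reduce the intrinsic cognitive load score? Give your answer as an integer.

38

Original: 7 × 1 + 13 × 3 = 7 + 39 = 46.
Redesigned: 5 × 1 + 1 × 3 = 5 + 3 = 8.
Reduction = 46 − 8 = 38.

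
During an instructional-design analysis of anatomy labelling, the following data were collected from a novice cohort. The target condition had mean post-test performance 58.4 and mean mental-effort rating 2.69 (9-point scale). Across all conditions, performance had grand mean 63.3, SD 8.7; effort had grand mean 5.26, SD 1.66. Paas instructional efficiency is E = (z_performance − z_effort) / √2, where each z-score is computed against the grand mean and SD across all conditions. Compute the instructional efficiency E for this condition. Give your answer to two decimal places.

z_performance = (58.4 − 63.3) / 8.7 = -4.9000 / 8.7 = -0.5632.
z_effort = (2.69 − 5.26) / 1.66 = -2.5700 / 1.66 = -1.5482.
z_P − z_E = -0.5632 − (-1.5482) = 0.9850.
E = 0.9850 / √2 = 0.9850 / 1.41421 = 0.6965 ≈ 0.70.

0.70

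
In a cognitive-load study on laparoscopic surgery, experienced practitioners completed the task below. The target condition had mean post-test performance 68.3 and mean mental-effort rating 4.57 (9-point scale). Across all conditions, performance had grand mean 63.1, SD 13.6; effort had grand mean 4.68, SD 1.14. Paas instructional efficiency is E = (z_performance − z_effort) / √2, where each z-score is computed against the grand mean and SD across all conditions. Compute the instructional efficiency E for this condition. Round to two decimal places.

0.34

z_performance = (68.3 − 63.1) / 13.6 = 5.2000 / 13.6 = 0.3824.
z_effort = (4.57 − 4.68) / 1.14 = -0.1100 / 1.14 = -0.0965.
z_P − z_E = 0.3824 − (-0.0965) = 0.4789.
E = 0.4789 / √2 = 0.4789 / 1.41421 = 0.3386 ≈ 0.34.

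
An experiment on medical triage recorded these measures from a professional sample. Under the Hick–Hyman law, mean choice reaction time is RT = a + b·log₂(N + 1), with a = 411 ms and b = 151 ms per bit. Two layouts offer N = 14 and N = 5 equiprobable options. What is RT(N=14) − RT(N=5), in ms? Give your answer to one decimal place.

199.6

RT(14) = 411 + 151·log₂(15) = 411 + 151·3.9069 = 1000.9419 ms.
RT(5) = 411 + 151·log₂(6) = 411 + 151·2.5850 = 801.3350 ms.
Difference = 1000.9419 − 801.3350 = 199.6069 ≈ 199.6 ms.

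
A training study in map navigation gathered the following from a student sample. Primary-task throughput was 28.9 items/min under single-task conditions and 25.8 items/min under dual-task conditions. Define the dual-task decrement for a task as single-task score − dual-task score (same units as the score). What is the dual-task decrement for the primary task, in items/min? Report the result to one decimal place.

Decrement = 28.9 − 25.8 = 3.1000 items/min ≈ 3.1 items/min.

3.1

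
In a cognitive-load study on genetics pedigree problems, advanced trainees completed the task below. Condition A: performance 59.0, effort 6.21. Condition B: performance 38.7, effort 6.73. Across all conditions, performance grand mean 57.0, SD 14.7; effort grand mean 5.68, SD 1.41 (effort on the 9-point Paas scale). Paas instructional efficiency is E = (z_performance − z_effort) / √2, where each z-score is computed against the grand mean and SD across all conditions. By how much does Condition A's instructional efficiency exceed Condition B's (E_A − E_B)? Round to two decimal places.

Condition A: z_P = (59.0 − 57.0)/14.7 = 0.1361; z_E = (6.21 − 5.68)/1.41 = 0.3759; E_A = (0.1361 − 0.3759)/√2 = -0.1696.
Condition B: z_P = (38.7 − 57.0)/14.7 = -1.2449; z_E = (6.73 − 5.68)/1.41 = 0.7447; E_B = (-1.2449 − 0.7447)/√2 = -1.4069.
E_A − E_B = -0.1696 − (-1.4069) = 1.2373 ≈ 1.24.

1.24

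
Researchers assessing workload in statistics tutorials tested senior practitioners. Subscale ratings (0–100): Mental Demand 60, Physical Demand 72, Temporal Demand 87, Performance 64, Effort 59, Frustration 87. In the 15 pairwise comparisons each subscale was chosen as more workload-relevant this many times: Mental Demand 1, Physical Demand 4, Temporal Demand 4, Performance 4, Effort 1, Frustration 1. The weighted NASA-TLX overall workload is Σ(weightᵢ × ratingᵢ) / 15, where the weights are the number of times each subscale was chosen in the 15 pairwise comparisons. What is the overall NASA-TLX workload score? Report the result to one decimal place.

The tallies are the weights (they sum to 15).
Weighted sum = 1·60 + 4·72 + 4·87 + 4·64 + 1·59 + 1·87
            = 60 + 288 + 348 + 256 + 59 + 87 = 1098.
Overall workload = 1098 / 15 = 73.2000 ≈ 73.2.

73.2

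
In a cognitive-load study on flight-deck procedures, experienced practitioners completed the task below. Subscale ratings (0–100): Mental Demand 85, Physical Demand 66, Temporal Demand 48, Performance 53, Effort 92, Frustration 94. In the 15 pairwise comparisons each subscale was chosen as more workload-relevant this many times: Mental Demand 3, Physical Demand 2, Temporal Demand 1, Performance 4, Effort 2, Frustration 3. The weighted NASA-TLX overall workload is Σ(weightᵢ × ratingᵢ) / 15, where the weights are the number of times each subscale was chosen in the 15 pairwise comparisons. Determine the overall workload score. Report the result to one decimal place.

The tallies are the weights (they sum to 15).
Weighted sum = 3·85 + 2·66 + 1·48 + 4·53 + 2·92 + 3·94
            = 255 + 132 + 48 + 212 + 184 + 282 = 1113.
Overall workload = 1113 / 15 = 74.2000 ≈ 74.2.

74.2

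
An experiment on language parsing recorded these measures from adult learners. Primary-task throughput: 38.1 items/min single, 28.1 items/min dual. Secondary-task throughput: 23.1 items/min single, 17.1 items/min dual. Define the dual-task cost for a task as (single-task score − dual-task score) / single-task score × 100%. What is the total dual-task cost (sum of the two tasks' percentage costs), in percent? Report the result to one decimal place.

52.2

Primary cost = (38.1 − 28.1) / 38.1 × 100% = 26.2467%.
Secondary cost = (23.1 − 17.1) / 23.1 × 100% = 25.9740%.
Total = 26.2467% + 25.9740% = 52.2207% ≈ 52.2%.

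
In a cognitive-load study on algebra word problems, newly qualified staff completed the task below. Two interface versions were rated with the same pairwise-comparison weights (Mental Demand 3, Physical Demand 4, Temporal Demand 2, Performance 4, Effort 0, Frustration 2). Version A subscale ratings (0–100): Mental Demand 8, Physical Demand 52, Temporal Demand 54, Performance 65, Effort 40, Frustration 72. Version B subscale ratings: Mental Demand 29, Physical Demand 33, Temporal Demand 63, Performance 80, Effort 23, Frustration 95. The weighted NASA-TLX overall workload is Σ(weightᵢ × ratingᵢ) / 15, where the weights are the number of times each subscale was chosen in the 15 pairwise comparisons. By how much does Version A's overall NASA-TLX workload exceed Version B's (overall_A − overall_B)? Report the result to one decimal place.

Version A weighted sum = 3·8 + 4·52 + 2·54 + 4·65 + 0·40 + 2·72 = 24 + 208 + 108 + 260 + 0 + 144 = 744; overall_A = 744/15 = 49.6000.
Version B weighted sum = 3·29 + 4·33 + 2·63 + 4·80 + 0·23 + 2·95 = 87 + 132 + 126 + 320 + 0 + 190 = 855; overall_B = 855/15 = 57.0000.
Difference = 49.6000 − 57.0000 = -7.4000 ≈ -7.4.

-7.4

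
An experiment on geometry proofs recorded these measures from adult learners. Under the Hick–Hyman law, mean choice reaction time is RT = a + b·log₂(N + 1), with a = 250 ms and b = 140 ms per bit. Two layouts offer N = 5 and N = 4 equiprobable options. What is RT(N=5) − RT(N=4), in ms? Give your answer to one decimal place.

RT(5) = 250 + 140·log₂(6) = 250 + 140·2.5850 = 611.9000 ms.
RT(4) = 250 + 140·log₂(5) = 250 + 140·2.3219 = 575.0660 ms.
Difference = 611.9000 − 575.0660 = 36.8340 ≈ 36.8 ms.

36.8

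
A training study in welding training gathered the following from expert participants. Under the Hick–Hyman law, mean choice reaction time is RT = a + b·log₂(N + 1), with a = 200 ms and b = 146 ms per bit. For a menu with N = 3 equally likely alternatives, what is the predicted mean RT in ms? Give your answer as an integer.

log₂(3 + 1) = log₂(4) = 2.0000.
RT = 200 + 146 × 2.0000 = 200 + 292.0000 = 492.0000 ms.
≈ 492 ms.

492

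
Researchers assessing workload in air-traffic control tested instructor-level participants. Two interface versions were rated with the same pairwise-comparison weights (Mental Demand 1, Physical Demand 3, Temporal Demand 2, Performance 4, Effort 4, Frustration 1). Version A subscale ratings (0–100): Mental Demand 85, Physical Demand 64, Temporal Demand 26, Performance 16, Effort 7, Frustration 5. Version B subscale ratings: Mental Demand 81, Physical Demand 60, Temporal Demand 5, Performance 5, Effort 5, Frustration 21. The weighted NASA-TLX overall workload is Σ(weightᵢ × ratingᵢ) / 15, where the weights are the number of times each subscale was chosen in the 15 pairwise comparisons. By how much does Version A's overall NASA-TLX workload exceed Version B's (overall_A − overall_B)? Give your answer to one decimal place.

Version A weighted sum = 1·85 + 3·64 + 2·26 + 4·16 + 4·7 + 1·5 = 85 + 192 + 52 + 64 + 28 + 5 = 426; overall_A = 426/15 = 28.4000.
Version B weighted sum = 1·81 + 3·60 + 2·5 + 4·5 + 4·5 + 1·21 = 81 + 180 + 10 + 20 + 20 + 21 = 332; overall_B = 332/15 = 22.1333.
Difference = 28.4000 − 22.1333 = 6.2667 ≈ 6.3.

6.3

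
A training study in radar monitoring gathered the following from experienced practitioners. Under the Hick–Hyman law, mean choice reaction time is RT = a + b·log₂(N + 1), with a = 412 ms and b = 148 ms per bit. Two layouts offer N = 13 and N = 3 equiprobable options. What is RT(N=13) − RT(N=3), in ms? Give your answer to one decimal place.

RT(13) = 412 + 148·log₂(14) = 412 + 148·3.8074 = 975.4952 ms.
RT(3) = 412 + 148·log₂(4) = 412 + 148·2.0000 = 708.0000 ms.
Difference = 975.4952 − 708.0000 = 267.4952 ≈ 267.5 ms.

267.5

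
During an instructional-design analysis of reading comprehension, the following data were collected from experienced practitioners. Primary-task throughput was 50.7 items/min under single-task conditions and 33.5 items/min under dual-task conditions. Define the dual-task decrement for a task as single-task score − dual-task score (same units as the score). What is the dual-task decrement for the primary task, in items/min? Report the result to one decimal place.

17.2

Decrement = 50.7 − 33.5 = 17.2000 items/min ≈ 17.2 items/min.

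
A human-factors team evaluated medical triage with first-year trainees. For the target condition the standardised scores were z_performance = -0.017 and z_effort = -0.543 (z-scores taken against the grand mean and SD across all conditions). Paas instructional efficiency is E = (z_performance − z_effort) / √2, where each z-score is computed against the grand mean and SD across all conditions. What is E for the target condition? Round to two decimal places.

0.37

z_P − z_E = -0.017 − (-0.543) = 0.5260.
E = 0.5260 / √2 = 0.5260 / 1.41421 = 0.3719 ≈ 0.37.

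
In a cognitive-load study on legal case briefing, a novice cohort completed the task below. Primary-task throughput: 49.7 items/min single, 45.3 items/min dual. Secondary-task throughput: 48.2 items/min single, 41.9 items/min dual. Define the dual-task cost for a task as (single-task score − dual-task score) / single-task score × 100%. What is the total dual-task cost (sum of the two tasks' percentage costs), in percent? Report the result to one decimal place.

21.9

Primary cost = (49.7 − 45.3) / 49.7 × 100% = 8.8531%.
Secondary cost = (48.2 − 41.9) / 48.2 × 100% = 13.0705%.
Total = 8.8531% + 13.0705% = 21.9236% ≈ 21.9%.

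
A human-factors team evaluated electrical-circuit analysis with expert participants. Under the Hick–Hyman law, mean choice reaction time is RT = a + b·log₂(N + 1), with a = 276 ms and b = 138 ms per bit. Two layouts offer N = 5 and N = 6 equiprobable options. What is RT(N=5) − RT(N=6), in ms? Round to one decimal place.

-30.7

RT(5) = 276 + 138·log₂(6) = 276 + 138·2.5850 = 632.7300 ms.
RT(6) = 276 + 138·log₂(7) = 276 + 138·2.8074 = 663.4212 ms.
Difference = 632.7300 − 663.4212 = -30.6912 ≈ -30.7 ms.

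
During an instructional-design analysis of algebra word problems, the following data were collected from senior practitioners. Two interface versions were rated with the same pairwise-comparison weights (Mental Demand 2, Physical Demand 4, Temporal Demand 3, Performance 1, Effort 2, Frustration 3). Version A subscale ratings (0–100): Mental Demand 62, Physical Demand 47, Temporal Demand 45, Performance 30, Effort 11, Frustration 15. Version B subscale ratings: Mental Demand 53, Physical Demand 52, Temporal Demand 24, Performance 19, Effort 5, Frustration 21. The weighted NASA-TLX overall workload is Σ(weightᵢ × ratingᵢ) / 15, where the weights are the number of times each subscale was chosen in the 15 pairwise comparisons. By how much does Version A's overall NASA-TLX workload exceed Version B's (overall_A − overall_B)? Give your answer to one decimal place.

Version A weighted sum = 2·62 + 4·47 + 3·45 + 1·30 + 2·11 + 3·15 = 124 + 188 + 135 + 30 + 22 + 45 = 544; overall_A = 544/15 = 36.2667.
Version B weighted sum = 2·53 + 4·52 + 3·24 + 1·19 + 2·5 + 3·21 = 106 + 208 + 72 + 19 + 10 + 63 = 478; overall_B = 478/15 = 31.8667.
Difference = 36.2667 − 31.8667 = 4.4000 ≈ 4.4.

4.4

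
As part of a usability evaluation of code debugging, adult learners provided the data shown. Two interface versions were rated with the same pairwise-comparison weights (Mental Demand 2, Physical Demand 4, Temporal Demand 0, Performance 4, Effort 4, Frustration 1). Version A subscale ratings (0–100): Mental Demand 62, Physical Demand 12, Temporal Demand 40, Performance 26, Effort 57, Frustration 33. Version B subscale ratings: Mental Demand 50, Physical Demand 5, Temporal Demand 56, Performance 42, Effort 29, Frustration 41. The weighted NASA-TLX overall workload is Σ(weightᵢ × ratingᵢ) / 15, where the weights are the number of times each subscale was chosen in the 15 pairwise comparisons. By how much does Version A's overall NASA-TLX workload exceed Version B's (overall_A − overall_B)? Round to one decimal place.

Version A weighted sum = 2·62 + 4·12 + 0·40 + 4·26 + 4·57 + 1·33 = 124 + 48 + 0 + 104 + 228 + 33 = 537; overall_A = 537/15 = 35.8000.
Version B weighted sum = 2·50 + 4·5 + 0·56 + 4·42 + 4·29 + 1·41 = 100 + 20 + 0 + 168 + 116 + 41 = 445; overall_B = 445/15 = 29.6667.
Difference = 35.8000 − 29.6667 = 6.1333 ≈ 6.1.

6.1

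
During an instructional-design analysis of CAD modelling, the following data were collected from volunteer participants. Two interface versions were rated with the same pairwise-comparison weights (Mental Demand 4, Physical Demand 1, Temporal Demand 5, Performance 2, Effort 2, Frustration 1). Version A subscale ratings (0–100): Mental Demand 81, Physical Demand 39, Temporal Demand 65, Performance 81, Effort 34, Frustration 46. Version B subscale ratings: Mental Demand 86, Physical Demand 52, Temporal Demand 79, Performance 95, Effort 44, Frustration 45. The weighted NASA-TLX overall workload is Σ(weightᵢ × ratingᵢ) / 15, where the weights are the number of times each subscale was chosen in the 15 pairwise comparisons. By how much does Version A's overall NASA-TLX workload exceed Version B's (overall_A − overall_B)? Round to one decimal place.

-10.0

Version A weighted sum = 4·81 + 1·39 + 5·65 + 2·81 + 2·34 + 1·46 = 324 + 39 + 325 + 162 + 68 + 46 = 964; overall_A = 964/15 = 64.2667.
Version B weighted sum = 4·86 + 1·52 + 5·79 + 2·95 + 2·44 + 1·45 = 344 + 52 + 395 + 190 + 88 + 45 = 1114; overall_B = 1114/15 = 74.2667.
Difference = 64.2667 − 74.2667 = -10.0000 ≈ -10.0.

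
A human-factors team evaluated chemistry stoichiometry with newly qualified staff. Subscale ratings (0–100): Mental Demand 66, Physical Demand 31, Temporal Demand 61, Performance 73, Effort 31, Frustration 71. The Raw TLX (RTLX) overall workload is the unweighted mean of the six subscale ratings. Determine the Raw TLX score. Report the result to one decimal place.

Sum of ratings = 66 + 31 + 61 + 73 + 31 + 71 = 333.
RTLX = 333 / 6 = 55.5000 ≈ 55.5.

55.5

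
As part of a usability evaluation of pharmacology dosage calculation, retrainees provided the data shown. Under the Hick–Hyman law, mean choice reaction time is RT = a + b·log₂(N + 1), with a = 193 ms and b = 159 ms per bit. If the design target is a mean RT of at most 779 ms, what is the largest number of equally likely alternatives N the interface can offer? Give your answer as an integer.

11

Set 193 + 159·log₂(N + 1) ≤ 779.
log₂(N + 1) ≤ (779 − 193) / 159 = 3.6855.
N + 1 ≤ 2^3.6855 = 12.8661.
N ≤ 11.8661, so the largest integer N is 11.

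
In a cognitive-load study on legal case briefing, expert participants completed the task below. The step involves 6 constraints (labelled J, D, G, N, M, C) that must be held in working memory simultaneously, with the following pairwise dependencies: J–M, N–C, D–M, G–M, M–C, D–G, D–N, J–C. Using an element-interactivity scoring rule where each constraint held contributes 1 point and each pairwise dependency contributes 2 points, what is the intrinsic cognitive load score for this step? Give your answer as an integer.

Count of constraints held simultaneously: 6.
Count of pairwise dependencies listed: 8.
Element contribution: 6 × 1 = 6.
Interaction contribution: 8 × 2 = 16.
Intrinsic load = 6 + 16 = 22.

22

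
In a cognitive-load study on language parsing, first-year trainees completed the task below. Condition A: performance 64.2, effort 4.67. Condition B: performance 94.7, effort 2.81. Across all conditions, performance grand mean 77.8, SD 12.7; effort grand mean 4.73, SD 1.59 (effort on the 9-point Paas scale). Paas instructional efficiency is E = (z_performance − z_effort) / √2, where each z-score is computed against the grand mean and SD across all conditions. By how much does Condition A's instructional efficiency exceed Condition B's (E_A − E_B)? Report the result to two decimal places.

Condition A: z_P = (64.2 − 77.8)/12.7 = -1.0709; z_E = (4.67 − 4.73)/1.59 = -0.0377; E_A = (-1.0709 − (-0.0377))/√2 = -0.7306.
Condition B: z_P = (94.7 − 77.8)/12.7 = 1.3307; z_E = (2.81 − 4.73)/1.59 = -1.2075; E_B = (1.3307 − (-1.2075))/√2 = 1.7948.
E_A − E_B = -0.7306 − 1.7948 = -2.5254 ≈ -2.53.

-2.53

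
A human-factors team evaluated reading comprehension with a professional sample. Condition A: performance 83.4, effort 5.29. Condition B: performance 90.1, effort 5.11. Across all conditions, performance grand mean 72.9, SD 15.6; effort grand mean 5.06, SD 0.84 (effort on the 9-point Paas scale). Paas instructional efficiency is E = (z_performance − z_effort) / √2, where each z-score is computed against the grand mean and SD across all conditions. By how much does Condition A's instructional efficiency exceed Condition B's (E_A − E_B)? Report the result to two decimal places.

Condition A: z_P = (83.4 − 72.9)/15.6 = 0.6731; z_E = (5.29 − 5.06)/0.84 = 0.2738; E_A = (0.6731 − 0.2738)/√2 = 0.2823.
Condition B: z_P = (90.1 − 72.9)/15.6 = 1.1026; z_E = (5.11 − 5.06)/0.84 = 0.0595; E_B = (1.1026 − 0.0595)/√2 = 0.7376.
E_A − E_B = 0.2823 − 0.7376 = -0.4553 ≈ -0.46.

-0.46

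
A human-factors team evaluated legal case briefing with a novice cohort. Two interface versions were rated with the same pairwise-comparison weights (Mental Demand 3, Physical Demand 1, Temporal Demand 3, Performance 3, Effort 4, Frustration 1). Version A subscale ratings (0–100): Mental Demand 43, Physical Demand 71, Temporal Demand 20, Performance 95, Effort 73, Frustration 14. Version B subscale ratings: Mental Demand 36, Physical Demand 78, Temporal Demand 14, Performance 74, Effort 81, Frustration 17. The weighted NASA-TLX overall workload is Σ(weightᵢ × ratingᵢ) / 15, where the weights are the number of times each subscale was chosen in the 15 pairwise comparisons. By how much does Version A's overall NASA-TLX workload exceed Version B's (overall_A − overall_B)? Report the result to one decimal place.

Version A weighted sum = 3·43 + 1·71 + 3·20 + 3·95 + 4·73 + 1·14 = 129 + 71 + 60 + 285 + 292 + 14 = 851; overall_A = 851/15 = 56.7333.
Version B weighted sum = 3·36 + 1·78 + 3·14 + 3·74 + 4·81 + 1·17 = 108 + 78 + 42 + 222 + 324 + 17 = 791; overall_B = 791/15 = 52.7333.
Difference = 56.7333 − 52.7333 = 4.0000 ≈ 4.0.

4.0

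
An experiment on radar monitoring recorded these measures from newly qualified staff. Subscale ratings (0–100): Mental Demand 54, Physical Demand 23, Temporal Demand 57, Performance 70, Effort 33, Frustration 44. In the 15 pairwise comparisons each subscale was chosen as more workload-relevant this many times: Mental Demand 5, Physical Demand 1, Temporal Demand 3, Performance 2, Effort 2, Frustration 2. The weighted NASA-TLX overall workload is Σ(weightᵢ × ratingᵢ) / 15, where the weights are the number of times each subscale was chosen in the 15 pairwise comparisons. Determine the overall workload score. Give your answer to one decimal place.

The tallies are the weights (they sum to 15).
Weighted sum = 5·54 + 1·23 + 3·57 + 2·70 + 2·33 + 2·44
            = 270 + 23 + 171 + 140 + 66 + 88 = 758.
Overall workload = 758 / 15 = 50.5333 ≈ 50.5.

50.5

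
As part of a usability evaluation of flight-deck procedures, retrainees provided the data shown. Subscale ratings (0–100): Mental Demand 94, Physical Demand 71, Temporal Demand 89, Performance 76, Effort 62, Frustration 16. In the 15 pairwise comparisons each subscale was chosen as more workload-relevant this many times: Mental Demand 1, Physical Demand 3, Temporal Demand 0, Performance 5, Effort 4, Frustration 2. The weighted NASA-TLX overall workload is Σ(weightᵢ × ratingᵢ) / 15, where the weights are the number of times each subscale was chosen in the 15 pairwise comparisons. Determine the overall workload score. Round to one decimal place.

The tallies are the weights (they sum to 15).
Weighted sum = 1·94 + 3·71 + 0·89 + 5·76 + 4·62 + 2·16
            = 94 + 213 + 0 + 380 + 248 + 32 = 967.
Overall workload = 967 / 15 = 64.4667 ≈ 64.5.

64.5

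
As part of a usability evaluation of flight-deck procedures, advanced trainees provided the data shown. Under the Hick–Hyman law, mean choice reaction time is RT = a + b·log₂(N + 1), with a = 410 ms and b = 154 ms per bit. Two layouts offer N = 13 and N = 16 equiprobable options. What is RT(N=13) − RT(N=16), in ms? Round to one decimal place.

RT(13) = 410 + 154·log₂(14) = 410 + 154·3.8074 = 996.3396 ms.
RT(16) = 410 + 154·log₂(17) = 410 + 154·4.0875 = 1039.4750 ms.
Difference = 996.3396 − 1039.4750 = -43.1354 ≈ -43.1 ms.

-43.1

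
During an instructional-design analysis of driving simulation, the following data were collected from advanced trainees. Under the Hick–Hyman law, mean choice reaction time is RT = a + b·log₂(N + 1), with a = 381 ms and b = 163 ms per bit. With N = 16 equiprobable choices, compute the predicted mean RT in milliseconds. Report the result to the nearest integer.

log₂(16 + 1) = log₂(17) = 4.0875.
RT = 381 + 163 × 4.0875 = 381 + 666.2625 = 1047.2625 ms.
≈ 1047 ms.

1047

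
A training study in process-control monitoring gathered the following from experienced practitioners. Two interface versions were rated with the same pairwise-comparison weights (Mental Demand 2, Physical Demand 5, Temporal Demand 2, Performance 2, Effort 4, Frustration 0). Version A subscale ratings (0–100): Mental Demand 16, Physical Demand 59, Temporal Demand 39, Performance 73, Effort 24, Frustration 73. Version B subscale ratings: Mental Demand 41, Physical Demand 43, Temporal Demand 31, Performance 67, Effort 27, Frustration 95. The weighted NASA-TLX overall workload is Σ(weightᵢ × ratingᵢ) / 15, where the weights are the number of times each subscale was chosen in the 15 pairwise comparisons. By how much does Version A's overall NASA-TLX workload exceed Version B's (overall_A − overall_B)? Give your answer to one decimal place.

Version A weighted sum = 2·16 + 5·59 + 2·39 + 2·73 + 4·24 + 0·73 = 32 + 295 + 78 + 146 + 96 + 0 = 647; overall_A = 647/15 = 43.1333.
Version B weighted sum = 2·41 + 5·43 + 2·31 + 2·67 + 4·27 + 0·95 = 82 + 215 + 62 + 134 + 108 + 0 = 601; overall_B = 601/15 = 40.0667.
Difference = 43.1333 − 40.0667 = 3.0666 ≈ 3.1.

3.1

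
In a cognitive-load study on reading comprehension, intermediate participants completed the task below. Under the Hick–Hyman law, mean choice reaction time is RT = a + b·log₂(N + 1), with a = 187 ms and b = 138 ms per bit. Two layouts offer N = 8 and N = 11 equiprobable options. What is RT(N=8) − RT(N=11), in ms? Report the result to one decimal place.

RT(8) = 187 + 138·log₂(9) = 187 + 138·3.1699 = 624.4462 ms.
RT(11) = 187 + 138·log₂(12) = 187 + 138·3.5850 = 681.7300 ms.
Difference = 624.4462 − 681.7300 = -57.2838 ≈ -57.3 ms.

-57.3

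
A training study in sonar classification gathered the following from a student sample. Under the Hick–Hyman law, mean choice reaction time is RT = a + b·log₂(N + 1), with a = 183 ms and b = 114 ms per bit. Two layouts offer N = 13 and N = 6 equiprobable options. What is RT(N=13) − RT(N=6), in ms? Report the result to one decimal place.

RT(13) = 183 + 114·log₂(14) = 183 + 114·3.8074 = 617.0436 ms.
RT(6) = 183 + 114·log₂(7) = 183 + 114·2.8074 = 503.0436 ms.
Difference = 617.0436 − 503.0436 = 114.0000 ≈ 114.0 ms.

114.0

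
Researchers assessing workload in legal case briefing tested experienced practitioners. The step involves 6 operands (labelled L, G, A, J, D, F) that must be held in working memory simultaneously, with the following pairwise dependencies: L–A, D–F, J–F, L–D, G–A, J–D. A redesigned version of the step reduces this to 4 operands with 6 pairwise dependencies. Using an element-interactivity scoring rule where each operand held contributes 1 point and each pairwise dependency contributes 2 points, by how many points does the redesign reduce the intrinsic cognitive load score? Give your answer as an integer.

2

Original: 6 × 1 + 6 × 2 = 6 + 12 = 18.
Redesigned: 4 × 1 + 6 × 2 = 4 + 12 = 16.
Reduction = 18 − 16 = 2.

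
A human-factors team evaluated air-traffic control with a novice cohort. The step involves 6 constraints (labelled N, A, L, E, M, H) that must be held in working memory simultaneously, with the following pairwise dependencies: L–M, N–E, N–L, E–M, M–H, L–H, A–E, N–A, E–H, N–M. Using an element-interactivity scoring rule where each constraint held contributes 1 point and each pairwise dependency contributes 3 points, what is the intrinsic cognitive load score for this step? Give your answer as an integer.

Count of constraints held simultaneously: 6.
Count of pairwise dependencies listed: 10.
Element contribution: 6 × 1 = 6.
Interaction contribution: 10 × 3 = 30.
Intrinsic load = 6 + 30 = 36.

36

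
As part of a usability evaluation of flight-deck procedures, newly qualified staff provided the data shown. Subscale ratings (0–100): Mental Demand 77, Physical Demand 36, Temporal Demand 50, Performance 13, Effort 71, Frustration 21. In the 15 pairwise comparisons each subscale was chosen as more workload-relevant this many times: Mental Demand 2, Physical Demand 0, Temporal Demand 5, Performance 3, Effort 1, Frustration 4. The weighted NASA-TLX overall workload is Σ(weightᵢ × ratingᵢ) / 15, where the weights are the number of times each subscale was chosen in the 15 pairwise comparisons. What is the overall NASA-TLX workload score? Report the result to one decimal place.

The tallies are the weights (they sum to 15).
Weighted sum = 2·77 + 0·36 + 5·50 + 3·13 + 1·71 + 4·21
            = 154 + 0 + 250 + 39 + 71 + 84 = 598.
Overall workload = 598 / 15 = 39.8667 ≈ 39.9.

39.9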